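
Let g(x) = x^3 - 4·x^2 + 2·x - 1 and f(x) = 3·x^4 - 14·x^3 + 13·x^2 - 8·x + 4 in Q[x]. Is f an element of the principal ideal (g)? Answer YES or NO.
NO

In Q[x] the ideal (g) consists of all multiples of g, so f ∈ (g) iff g | f, i.e. iff the remainder of f on division by g is 0. Divide f by g (g is monic, so eliminate the leading term of the running remainder at each step):
  leading term 3·x^4: subtract (3·x)·g(x) = 3·x^4 - 12·x^3 + 6·x^2 - 3·x, leaving -2·x^3 + 7·x^2 - 5·x + 4
  leading term -2·x^3: subtract (-2)·g(x) = -2·x^3 + 8·x^2 - 4·x + 2, leaving -x^2 - x + 2
The remainder r(x) = -x^2 - x + 2 ≠ 0 (and deg r < deg g), so g ∤ f, i.e. f ∉ (g).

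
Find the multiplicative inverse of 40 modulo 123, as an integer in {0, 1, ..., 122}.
Apply the extended Euclidean algorithm to (123, 40), tracking rows (r, s, t) with s·123 + t·40 = r. Each division r_prev = q·r_cur + r_new produces the new row as (previous row) − q·(current row):
  row A: (123, 1, 0)   [1·123 + 0·40 = 123]
  row B: (40, 0, 1)   [0·123 + 1·40 = 40]
  123 = 3·40 + 3   → row C = row A − 3·row B = (3, 1, −3)   [check: 1·123 − 3·40 = 3]
  40 = 13·3 + 1   → row D = row B − 13·row C = (1, −13, 40)   [check: −13·123 + 40·40 = 1]
  3 = 3·1 + 0   → remainder 0, stop. gcd = 1 (last nonzero row D).
The gcd is 1, so 40 is invertible mod 123. The last nonzero row gives −13·123 + 40·40 = 1, so t = 40. So 40^(−1) ≡ 40 (mod 123). Verify: 40 · 40 = 1600 ≡ 1 (mod 123). ✓

Final answer: 40^(−1) ≡ 40 (mod 123)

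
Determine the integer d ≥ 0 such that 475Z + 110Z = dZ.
In the PID Z, (a, b) is generated by gcd(a, b). Compute gcd(475, 110) with the extended Euclidean algorithm, tracking rows (r, s, t) with s·475 + t·110 = r:
  row A: (475, 1, 0)   [1·475 + 0·110 = 475]
  row B: (110, 0, 1)   [0·475 + 1·110 = 110]
  475 = 4·110 + 35   → row C = row A − 4·row B = (35, 1, −4)   [check: 1·475 − 4·110 = 35]
  110 = 3·35 + 5   → row D = row B − 3·row C = (5, −3, 13)   [check: −3·475 + 13·110 = 5]
  35 = 7·5 + 0   → remainder 0, stop. gcd = 5 (last nonzero row D).
So gcd(475, 110) = 5, with Bézout identity −3·475 + 13·110 = 5. Containment (⊇): the Bézout identity exhibits 5 as an element of (475, 110), giving (5) ⊆ (475, 110). Containment (⊆): since 5 | 475 and 5 | 110 (475 = 5·95, 110 = 5·22), every Z-linear combination of 475 and 110 is divisible by 5, so (475, 110) ⊆ (5). Therefore (475, 110) = (5), d = 5.

Final answer: (475, 110) = (5); d = 5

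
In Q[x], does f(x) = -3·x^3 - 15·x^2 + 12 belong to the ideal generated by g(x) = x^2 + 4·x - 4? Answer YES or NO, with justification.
In Q[x] the ideal (g) consists of all multiples of g, so f ∈ (g) iff g | f, i.e. iff the remainder of f on division by g is 0. Divide f by g (g is monic, so eliminate the leading term of the running remainder at each step):
  leading term -3·x^3: subtract (-3·x)·g(x) = -3·x^3 - 12·x^2 + 12·x, leaving -3·x^2 - 12·x + 12
  leading term -3·x^2: subtract (-3)·g(x) = -3·x^2 - 12·x + 12, leaving 0
The remainder is 0, so f(x) = g(x) · h(x) with h(x) = -3·x - 3. Hence g | f, i.e. f ∈ (g).

Final answer: YES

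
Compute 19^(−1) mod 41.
Apply the extended Euclidean algorithm to (41, 19), tracking rows (r, s, t) with s·41 + t·19 = r. Each division r_prev = q·r_cur + r_new produces the new row as (previous row) − q·(current row):
  row A: (41, 1, 0)   [1·41 + 0·19 = 41]
  row B: (19, 0, 1)   [0·41 + 1·19 = 19]
  41 = 2·19 + 3   → row C = row A − 2·row B = (3, 1, −2)   [check: 1·41 − 2·19 = 3]
  19 = 6·3 + 1   → row D = row B − 6·row C = (1, −6, 13)   [check: −6·41 + 13·19 = 1]
  3 = 3·1 + 0   → remainder 0, stop. gcd = 1 (last nonzero row D).
The gcd is 1, so 19 is invertible mod 41. The last nonzero row gives −6·41 + 13·19 = 1, so t = 13. So 19^(−1) ≡ 13 (mod 41). Verify: 19 · 13 = 247 ≡ 1 (mod 41). ✓

Final answer: 19^(−1) ≡ 13 (mod 41)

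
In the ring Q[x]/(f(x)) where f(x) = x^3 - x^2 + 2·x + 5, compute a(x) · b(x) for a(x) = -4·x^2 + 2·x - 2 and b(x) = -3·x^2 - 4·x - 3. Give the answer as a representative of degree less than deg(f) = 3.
a · b ≡ 8·x^2 - 102·x - 104 (mod f(x))

First multiply in Q[x] without reducing: a · b = 12·x^4 + 10·x^3 + 10·x^2 + 2·x + 6. Now divide by f(x) = x^3 - x^2 + 2·x + 5, eliminating the leading term at each step:
  leading term 12·x^4: subtract (12·x)·f(x) = 12·x^4 - 12·x^3 + 24·x^2 + 60·x, leaving 22·x^3 - 14·x^2 - 58·x + 6
  leading term 22·x^3: subtract (22)·f(x) = 22·x^3 - 22·x^2 + 44·x + 110, leaving 8·x^2 - 102·x - 104
The degree is now < 3, so this is the remainder. Hence a · b ≡ 8·x^2 - 102·x - 104 in Q[x]/(f).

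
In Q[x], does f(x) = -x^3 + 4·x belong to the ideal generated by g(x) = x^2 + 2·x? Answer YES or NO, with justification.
In Q[x] the ideal (g) consists of all multiples of g, so f ∈ (g) iff g | f, i.e. iff the remainder of f on division by g is 0. Divide f by g (g is monic, so eliminate the leading term of the running remainder at each step):
  leading term -x^3: subtract (-x)·g(x) = -x^3 - 2·x^2, leaving 2·x^2 + 4·x
  leading term 2·x^2: subtract (2)·g(x) = 2·x^2 + 4·x, leaving 0
The remainder is 0, so f(x) = g(x) · h(x) with h(x) = 2 - x. Hence g | f, i.e. f ∈ (g).

Final answer: YES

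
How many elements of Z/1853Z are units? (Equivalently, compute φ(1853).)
An element a ∈ Z/1853Z is a unit iff gcd(a, 1853) = 1, so the number of units is φ(1853). φ is multiplicative, with φ(p^e) = p^e − p^(e−1). Factorise 1853 = 17 · 109. Then
  φ(1853) = (17 − 1) · (109 − 1) = 16 · 108 = 1728.

Final answer: Z/1853Z has φ(1853) = 1728 units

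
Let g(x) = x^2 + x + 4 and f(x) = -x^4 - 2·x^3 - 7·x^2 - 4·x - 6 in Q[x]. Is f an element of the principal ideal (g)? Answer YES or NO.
In Q[x] the ideal (g) consists of all multiples of g, so f ∈ (g) iff g | f, i.e. iff the remainder of f on division by g is 0. Divide f by g (g is monic, so eliminate the leading term of the running remainder at each step):
  leading term -x^4: subtract (-x^2)·g(x) = -x^4 - x^3 - 4·x^2, leaving -x^3 - 3·x^2 - 4·x - 6
  leading term -x^3: subtract (-x)·g(x) = -x^3 - x^2 - 4·x, leaving -2·x^2 - 6
  leading term -2·x^2: subtract (-2)·g(x) = -2·x^2 - 2·x - 8, leaving 2·x + 2
The remainder r(x) = 2·x + 2 ≠ 0 (and deg r < deg g), so g ∤ f, i.e. f ∉ (g).

Final answer: NO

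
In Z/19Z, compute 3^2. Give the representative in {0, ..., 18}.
9

Use repeated squaring. Binary(2) = 10. Walk through the bits of the exponent 2 left-to-right: at each bit after the leading one, square the running value, then multiply by 3 if the bit is 1 (always reducing mod 19):
  bit 1 = 1 (leading): start with 3.
  bit 2 = 0: square 3^2 = 9 (mod 19).
Final value: 3^2 ≡ 9 (mod 19).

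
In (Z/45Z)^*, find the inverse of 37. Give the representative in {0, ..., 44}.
Apply the extended Euclidean algorithm to (45, 37), tracking rows (r, s, t) with s·45 + t·37 = r. Each division r_prev = q·r_cur + r_new produces the new row as (previous row) − q·(current row):
  row A: (45, 1, 0)   [1·45 + 0·37 = 45]
  row B: (37, 0, 1)   [0·45 + 1·37 = 37]
  45 = 1·37 + 8   → row C = row A − 1·row B = (8, 1, −1)   [check: 1·45 − 1·37 = 8]
  37 = 4·8 + 5   → row D = row B − 4·row C = (5, −4, 5)   [check: −4·45 + 5·37 = 5]
  8 = 1·5 + 3   → row E = row C − 1·row D = (3, 5, −6)   [check: 5·45 − 6·37 = 3]
  5 = 1·3 + 2   → row F = row D − 1·row E = (2, −9, 11)   [check: −9·45 + 11·37 = 2]
  3 = 1·2 + 1   → row G = row E − 1·row F = (1, 14, −17)   [check: 14·45 − 17·37 = 1]
  2 = 2·1 + 0   → remainder 0, stop. gcd = 1 (last nonzero row G).
The gcd is 1, so 37 is invertible mod 45. The last nonzero row gives 14·45 − 17·37 = 1, so t = −17. So 37^(−1) ≡ −17 ≡ 28 (mod 45). Verify: 37 · 28 = 1036 ≡ 1 (mod 45). ✓

Final answer: 37^(−1) ≡ 28 (mod 45)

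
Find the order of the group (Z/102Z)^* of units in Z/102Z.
|(Z/102Z)^*| = 32

(Z/102Z)^* consists of the classes a with gcd(a, 102) = 1, so its order is φ(102). φ is multiplicative, with φ(p^e) = p^e − p^(e−1). Factorise 102 = 2 · 3 · 17. Then
  φ(102) = (2 − 1) · (3 − 1) · (17 − 1) = 1 · 2 · 16 = 32.
Thus |(Z/102Z)^*| = 32.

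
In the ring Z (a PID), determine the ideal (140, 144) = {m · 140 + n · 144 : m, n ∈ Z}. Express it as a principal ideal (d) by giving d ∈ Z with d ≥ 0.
In the PID Z, (a, b) is generated by gcd(a, b). Compute gcd(144, 140) with the extended Euclidean algorithm, tracking rows (r, s, t) with s·144 + t·140 = r:
  row A: (144, 1, 0)   [1·144 + 0·140 = 144]
  row B: (140, 0, 1)   [0·144 + 1·140 = 140]
  144 = 1·140 + 4   → row C = row A − 1·row B = (4, 1, −1)   [check: 1·144 − 1·140 = 4]
  140 = 35·4 + 0   → remainder 0, stop. gcd = 4 (last nonzero row C).
So gcd(140, 144) = 4, with Bézout identity 1·144 − 1·140 = 4. Containment (⊇): the Bézout identity exhibits 4 as an element of (140, 144), giving (4) ⊆ (140, 144). Containment (⊆): since 4 | 140 and 4 | 144 (140 = 4·35, 144 = 4·36), every Z-linear combination of 140 and 144 is divisible by 4, so (140, 144) ⊆ (4). Therefore (140, 144) = (4), d = 4.

Final answer: (140, 144) = (4); d = 4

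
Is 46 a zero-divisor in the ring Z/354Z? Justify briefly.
gcd(46, 354) = 2 > 1, so 46 is not a unit in Z/354Z. In Z/nZ every nonzero non-unit is a zero-divisor: explicitly, take b = 354/gcd = 177 ≠ 0 (mod 354); then 46·177 = 8142 = 23·354, i.e. 46·177 ≡ 0 (mod 354). So 46 is a zero-divisor.

Final answer: YES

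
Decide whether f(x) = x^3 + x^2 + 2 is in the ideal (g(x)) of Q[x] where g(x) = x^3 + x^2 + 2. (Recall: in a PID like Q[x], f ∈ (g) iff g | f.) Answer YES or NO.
In Q[x] the ideal (g) consists of all multiples of g, so f ∈ (g) iff g | f, i.e. iff the remainder of f on division by g is 0. Divide f by g (g is monic, so eliminate the leading term of the running remainder at each step):
  leading term x^3: subtract (1)·g(x) = x^3 + x^2 + 2, leaving 0
The remainder is 0, so f(x) = g(x) · h(x) with h(x) = 1. Hence g | f, i.e. f ∈ (g).

Final answer: YES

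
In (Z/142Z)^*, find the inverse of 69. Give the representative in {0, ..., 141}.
Apply the extended Euclidean algorithm to (142, 69), tracking rows (r, s, t) with s·142 + t·69 = r. Each division r_prev = q·r_cur + r_new produces the new row as (previous row) − q·(current row):
  row A: (142, 1, 0)   [1·142 + 0·69 = 142]
  row B: (69, 0, 1)   [0·142 + 1·69 = 69]
  142 = 2·69 + 4   → row C = row A − 2·row B = (4, 1, −2)   [check: 1·142 − 2·69 = 4]
  69 = 17·4 + 1   → row D = row B − 17·row C = (1, −17, 35)   [check: −17·142 + 35·69 = 1]
  4 = 4·1 + 0   → remainder 0, stop. gcd = 1 (last nonzero row D).
The gcd is 1, so 69 is invertible mod 142. The last nonzero row gives −17·142 + 35·69 = 1, so t = 35. So 69^(−1) ≡ 35 (mod 142). Verify: 69 · 35 = 2415 ≡ 1 (mod 142). ✓

Final answer: 69^(−1) ≡ 35 (mod 142)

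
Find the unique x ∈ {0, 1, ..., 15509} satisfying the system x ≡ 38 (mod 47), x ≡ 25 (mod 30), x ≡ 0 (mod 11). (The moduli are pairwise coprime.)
x ≡ 9955 (mod 15510); the representative in [0, 15510) is 9955

The moduli 47, 30, 11 are pairwise coprime, so by the CRT there is a unique solution mod 47·30·11 = 15510.
Solve by successive substitution. Start with x ≡ 38 (mod 47).
  Combine with x ≡ 25 (mod 30): write x = 38 + 47·t and require 38 + 47·t ≡ 25 (mod 30), i.e. 47·t ≡ 25 − 38 ≡ 17 (mod 30). Since 47^(−1) ≡ 23 (mod 30) (47 ≡ 17 (mod 30)), t ≡ 23·17 ≡ 1 (mod 30). So x ≡ 38 + 47·1 = 85 (mod 1410).
  Combine with x ≡ 0 (mod 11): write x = 85 + 1410·t and require 85 + 1410·t ≡ 0 (mod 11), i.e. 1410·t ≡ 0 − 85 ≡ 3 (mod 11). Since 1410^(−1) ≡ 6 (mod 11) (1410 ≡ 2 (mod 11)), t ≡ 6·3 ≡ 7 (mod 11). So x ≡ 85 + 1410·7 = 9955 (mod 15510).
Unique solution in [0, 15510): x = 9955.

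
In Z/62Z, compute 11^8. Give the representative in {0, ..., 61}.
19

Use repeated squaring. Binary(8) = 1000. Walk through the bits of the exponent 8 left-to-right: at each bit after the leading one, square the running value, then multiply by 11 if the bit is 1 (always reducing mod 62):
  bit 1 = 1 (leading): start with 11.
  bit 2 = 0: square 11^2 = 121 ≡ 59 (mod 62).
  bit 3 = 0: square 59^2 = 3481 ≡ 9 (mod 62).
  bit 4 = 0: square 9^2 = 81 ≡ 19 (mod 62).
Final value: 11^8 ≡ 19 (mod 62).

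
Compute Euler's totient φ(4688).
φ(4688) = 2336

φ is multiplicative, with φ(p^e) = p^e − p^(e−1). Factorise 4688 = 2^4 · 293. Then
  φ(4688) = (2^4 − 2^3) · (293 − 1) = 8 · 292 = 2336.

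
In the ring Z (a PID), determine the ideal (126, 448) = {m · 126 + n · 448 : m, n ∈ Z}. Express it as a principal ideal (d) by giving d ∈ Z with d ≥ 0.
(126, 448) = (14); d = 14

In the PID Z, (a, b) is generated by gcd(a, b). Compute gcd(448, 126) with the extended Euclidean algorithm, tracking rows (r, s, t) with s·448 + t·126 = r:
  row A: (448, 1, 0)   [1·448 + 0·126 = 448]
  row B: (126, 0, 1)   [0·448 + 1·126 = 126]
  448 = 3·126 + 70   → row C = row A − 3·row B = (70, 1, −3)   [check: 1·448 − 3·126 = 70]
  126 = 1·70 + 56   → row D = row B − 1·row C = (56, −1, 4)   [check: −1·448 + 4·126 = 56]
  70 = 1·56 + 14   → row E = row C − 1·row D = (14, 2, −7)   [check: 2·448 − 7·126 = 14]
  56 = 4·14 + 0   → remainder 0, stop. gcd = 14 (last nonzero row E).
So gcd(126, 448) = 14, with Bézout identity 2·448 − 7·126 = 14. Containment (⊇): the Bézout identity exhibits 14 as an element of (126, 448), giving (14) ⊆ (126, 448). Containment (⊆): since 14 | 126 and 14 | 448 (126 = 14·9, 448 = 14·32), every Z-linear combination of 126 and 448 is divisible by 14, so (126, 448) ⊆ (14). Therefore (126, 448) = (14), d = 14.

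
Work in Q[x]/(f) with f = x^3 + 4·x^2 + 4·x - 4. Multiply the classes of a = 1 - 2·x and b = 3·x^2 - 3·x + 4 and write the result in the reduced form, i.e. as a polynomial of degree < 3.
a · b ≡ 33·x^2 + 13·x - 20 (mod f(x))

First multiply in Q[x] without reducing: a · b = -6·x^3 + 9·x^2 - 11·x + 4. Now divide by f(x) = x^3 + 4·x^2 + 4·x - 4, eliminating the leading term at each step:
  leading term -6·x^3: subtract (-6)·f(x) = -6·x^3 - 24·x^2 - 24·x + 24, leaving 33·x^2 + 13·x - 20
The degree is now < 3, so this is the remainder. Hence a · b ≡ 33·x^2 + 13·x - 20 in Q[x]/(f).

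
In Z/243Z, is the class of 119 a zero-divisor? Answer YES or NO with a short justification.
gcd(119, 243) = 1, so 119 is a unit in Z/243Z (it has a multiplicative inverse). A unit cannot be a zero-divisor: if 119·b ≡ 0 then multiplying both sides by 119^(−1) gives b ≡ 0. So 119 is not a zero-divisor.

Final answer: NO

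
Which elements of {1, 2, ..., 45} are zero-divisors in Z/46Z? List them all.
An element a ∈ Z/46Z (with a ≠ 0) is a zero-divisor iff gcd(a, 46) > 1 (because a is a unit precisely when gcd(a, n) = 1, and in Z/nZ every nonzero, non-unit element is a zero-divisor). Scan a = 1, ..., 45 and keep those with gcd(a, 46) > 1:
  gcd(2, 46) = 2, gcd(4, 46) = 2, gcd(6, 46) = 2, gcd(8, 46) = 2, gcd(10, 46) = 2, gcd(12, 46) = 2, gcd(14, 46) = 2, gcd(16, 46) = 2, gcd(18, 46) = 2, gcd(20, 46) = 2, gcd(22, 46) = 2, gcd(23, 46) = 23, gcd(24, 46) = 2, gcd(26, 46) = 2, gcd(28, 46) = 2, gcd(30, 46) = 2, gcd(32, 46) = 2, gcd(34, 46) = 2, gcd(36, 46) = 2, gcd(38, 46) = 2, gcd(40, 46) = 2, gcd(42, 46) = 2, gcd(44, 46) = 2.
All other a ∈ {1, ..., 45} have gcd(a, 46) = 1 and are units. So the nonzero zero-divisors are exactly the 23 values of a appearing in this scan.

Final answer: nonzero zero-divisors of Z/46Z = {2, 4, 6, 8, 10, 12, 14, 16, 18, 20, 22, 23, 24, 26, 28, 30, 32, 34, 36, 38, 40, 42, 44}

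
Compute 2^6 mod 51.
13

Use repeated squaring. Binary(6) = 110. Walk through the bits of the exponent 6 left-to-right: at each bit after the leading one, square the running value, then multiply by 2 if the bit is 1 (always reducing mod 51):
  bit 1 = 1 (leading): start with 2.
  bit 2 = 1: square 2^2 = 4; bit is 1, so multiply 4·2 = 8 (mod 51).
  bit 3 = 0: square 8^2 = 64 ≡ 13 (mod 51).
Final value: 2^6 ≡ 13 (mod 51).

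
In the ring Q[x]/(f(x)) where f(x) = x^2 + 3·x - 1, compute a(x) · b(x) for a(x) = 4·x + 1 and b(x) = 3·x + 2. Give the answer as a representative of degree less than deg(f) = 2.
First multiply in Q[x] without reducing: a · b = 12·x^2 + 11·x + 2. Now divide by f(x) = x^2 + 3·x - 1, eliminating the leading term at each step:
  leading term 12·x^2: subtract (12)·f(x) = 12·x^2 + 36·x - 12, leaving 14 - 25·x
The degree is now < 2, so this is the remainder. Hence a · b ≡ 14 - 25·x in Q[x]/(f).

Final answer: a · b ≡ 14 - 25·x (mod f(x))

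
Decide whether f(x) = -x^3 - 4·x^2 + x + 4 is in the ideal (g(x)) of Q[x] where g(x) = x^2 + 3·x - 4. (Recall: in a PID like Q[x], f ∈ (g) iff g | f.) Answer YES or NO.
In Q[x] the ideal (g) consists of all multiples of g, so f ∈ (g) iff g | f, i.e. iff the remainder of f on division by g is 0. Divide f by g (g is monic, so eliminate the leading term of the running remainder at each step):
  leading term -x^3: subtract (-x)·g(x) = -x^3 - 3·x^2 + 4·x, leaving -x^2 - 3·x + 4
  leading term -x^2: subtract (-1)·g(x) = -x^2 - 3·x + 4, leaving 0
The remainder is 0, so f(x) = g(x) · h(x) with h(x) = -x - 1. Hence g | f, i.e. f ∈ (g).

Final answer: YES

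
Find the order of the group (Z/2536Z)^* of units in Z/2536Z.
|(Z/2536Z)^*| = 1264

(Z/2536Z)^* consists of the classes a with gcd(a, 2536) = 1, so its order is φ(2536). φ is multiplicative, with φ(p^e) = p^e − p^(e−1). Factorise 2536 = 2^3 · 317. Then
  φ(2536) = (2^3 − 2^2) · (317 − 1) = 4 · 316 = 1264.
Thus |(Z/2536Z)^*| = 1264.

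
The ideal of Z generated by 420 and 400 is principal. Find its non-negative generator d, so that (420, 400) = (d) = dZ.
In the PID Z, (a, b) is generated by gcd(a, b). Compute gcd(420, 400) with the extended Euclidean algorithm, tracking rows (r, s, t) with s·420 + t·400 = r:
  row A: (420, 1, 0)   [1·420 + 0·400 = 420]
  row B: (400, 0, 1)   [0·420 + 1·400 = 400]
  420 = 1·400 + 20   → row C = row A − 1·row B = (20, 1, −1)   [check: 1·420 − 1·400 = 20]
  400 = 20·20 + 0   → remainder 0, stop. gcd = 20 (last nonzero row C).
So gcd(420, 400) = 20, with Bézout identity 1·420 − 1·400 = 20. Containment (⊇): the Bézout identity exhibits 20 as an element of (420, 400), giving (20) ⊆ (420, 400). Containment (⊆): since 20 | 420 and 20 | 400 (420 = 20·21, 400 = 20·20), every Z-linear combination of 420 and 400 is divisible by 20, so (420, 400) ⊆ (20). Therefore (420, 400) = (20), d = 20.

Final answer: (420, 400) = (20); d = 20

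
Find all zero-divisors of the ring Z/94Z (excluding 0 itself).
nonzero zero-divisors of Z/94Z = {2, 4, 6, 8, 10, 12, 14, 16, 18, 20, 22, 24, 26, 28, 30, 32, 34, 36, 38, 40, 42, 44, 46, 47, 48, 50, 52, 54, 56, 58, 60, 62, 64, 66, 68, 70, 72, 74, 76, 78, 80, 82, 84, 86, 88, 90, 92}

An element a ∈ Z/94Z (with a ≠ 0) is a zero-divisor iff gcd(a, 94) > 1 (because a is a unit precisely when gcd(a, n) = 1, and in Z/nZ every nonzero, non-unit element is a zero-divisor). Scan a = 1, ..., 93 and keep those with gcd(a, 94) > 1:
  gcd(2, 94) = 2, gcd(4, 94) = 2, gcd(6, 94) = 2, gcd(8, 94) = 2, gcd(10, 94) = 2, gcd(12, 94) = 2, gcd(14, 94) = 2, gcd(16, 94) = 2, gcd(18, 94) = 2, gcd(20, 94) = 2, gcd(22, 94) = 2, gcd(24, 94) = 2, gcd(26, 94) = 2, gcd(28, 94) = 2, gcd(30, 94) = 2, gcd(32, 94) = 2, gcd(34, 94) = 2, gcd(36, 94) = 2, gcd(38, 94) = 2, gcd(40, 94) = 2, gcd(42, 94) = 2, gcd(44, 94) = 2, gcd(46, 94) = 2, gcd(47, 94) = 47, gcd(48, 94) = 2, gcd(50, 94) = 2, gcd(52, 94) = 2, gcd(54, 94) = 2, gcd(56, 94) = 2, gcd(58, 94) = 2, gcd(60, 94) = 2, gcd(62, 94) = 2, gcd(64, 94) = 2, gcd(66, 94) = 2, gcd(68, 94) = 2, gcd(70, 94) = 2, gcd(72, 94) = 2, gcd(74, 94) = 2, gcd(76, 94) = 2, gcd(78, 94) = 2, gcd(80, 94) = 2, gcd(82, 94) = 2, gcd(84, 94) = 2, gcd(86, 94) = 2, gcd(88, 94) = 2, gcd(90, 94) = 2, gcd(92, 94) = 2.
All other a ∈ {1, ..., 93} have gcd(a, 94) = 1 and are units. So the nonzero zero-divisors are exactly the 47 values of a appearing in this scan.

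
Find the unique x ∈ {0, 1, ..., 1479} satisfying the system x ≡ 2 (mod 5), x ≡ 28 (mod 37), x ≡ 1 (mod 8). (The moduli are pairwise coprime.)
The moduli 5, 37, 8 are pairwise coprime, so by the CRT there is a unique solution mod 5·37·8 = 1480.
Solve by successive substitution. Start with x ≡ 2 (mod 5).
  Combine with x ≡ 28 (mod 37): write x = 2 + 5·t and require 2 + 5·t ≡ 28 (mod 37), i.e. 5·t ≡ 28 − 2 ≡ 26 (mod 37). Since 5^(−1) ≡ 15 (mod 37), t ≡ 15·26 ≡ 20 (mod 37). So x ≡ 2 + 5·20 = 102 (mod 185).
  Combine with x ≡ 1 (mod 8): write x = 102 + 185·t and require 102 + 185·t ≡ 1 (mod 8), i.e. 185·t ≡ 1 − 102 ≡ 3 (mod 8). Since 185^(−1) ≡ 1 (mod 8) (185 ≡ 1 (mod 8)), t ≡ 1·3 ≡ 3 (mod 8). So x ≡ 102 + 185·3 = 657 (mod 1480).
Unique solution in [0, 1480): x = 657.

Final answer: x ≡ 657 (mod 1480); the representative in [0, 1480) is 657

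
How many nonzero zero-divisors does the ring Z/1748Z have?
In Z/1748Z each nonzero element is either a unit (gcd with 1748 is 1) or a zero-divisor (gcd > 1). The number of units is φ(1748): factorise 1748 = 2^2 · 19 · 23, so φ(1748) = (2^2 − 2^1) · (19 − 1) · (23 − 1) = 2 · 18 · 22 = 792. The nonzero elements number 1748 − 1 = 1747. Hence the nonzero zero-divisors number 1747 − 792 = 955.

Final answer: Z/1748Z has 955 nonzero zero-divisors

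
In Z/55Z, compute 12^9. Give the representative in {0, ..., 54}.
12

Use repeated squaring. Binary(9) = 1001. Walk through the bits of the exponent 9 left-to-right: at each bit after the leading one, square the running value, then multiply by 12 if the bit is 1 (always reducing mod 55):
  bit 1 = 1 (leading): start with 12.
  bit 2 = 0: square 12^2 = 144 ≡ 34 (mod 55).
  bit 3 = 0: square 34^2 = 1156 ≡ 1 (mod 55).
  bit 4 = 1: square 1^2 = 1; bit is 1, so multiply 1·12 = 12 (mod 55).
Final value: 12^9 ≡ 12 (mod 55).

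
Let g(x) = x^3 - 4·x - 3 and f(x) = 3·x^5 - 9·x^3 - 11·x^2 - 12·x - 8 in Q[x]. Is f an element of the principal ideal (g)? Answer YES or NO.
In Q[x] the ideal (g) consists of all multiples of g, so f ∈ (g) iff g | f, i.e. iff the remainder of f on division by g is 0. Divide f by g (g is monic, so eliminate the leading term of the running remainder at each step):
  leading term 3·x^5: subtract (3·x^2)·g(x) = 3·x^5 - 12·x^3 - 9·x^2, leaving 3·x^3 - 2·x^2 - 12·x - 8
  leading term 3·x^3: subtract (3)·g(x) = 3·x^3 - 12·x - 9, leaving 1 - 2·x^2
The remainder r(x) = 1 - 2·x^2 ≠ 0 (and deg r < deg g), so g ∤ f, i.e. f ∉ (g).

Final answer: NO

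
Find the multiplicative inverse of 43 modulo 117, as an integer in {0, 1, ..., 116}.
43^(−1) ≡ 49 (mod 117)

Apply the extended Euclidean algorithm to (117, 43), tracking rows (r, s, t) with s·117 + t·43 = r. Each division r_prev = q·r_cur + r_new produces the new row as (previous row) − q·(current row):
  row A: (117, 1, 0)   [1·117 + 0·43 = 117]
  row B: (43, 0, 1)   [0·117 + 1·43 = 43]
  117 = 2·43 + 31   → row C = row A − 2·row B = (31, 1, −2)   [check: 1·117 − 2·43 = 31]
  43 = 1·31 + 12   → row D = row B − 1·row C = (12, −1, 3)   [check: −1·117 + 3·43 = 12]
  31 = 2·12 + 7   → row E = row C − 2·row D = (7, 3, −8)   [check: 3·117 − 8·43 = 7]
  12 = 1·7 + 5   → row F = row D − 1·row E = (5, −4, 11)   [check: −4·117 + 11·43 = 5]
  7 = 1·5 + 2   → row G = row E − 1·row F = (2, 7, −19)   [check: 7·117 − 19·43 = 2]
  5 = 2·2 + 1   → row H = row F − 2·row G = (1, −18, 49)   [check: −18·117 + 49·43 = 1]
  2 = 2·1 + 0   → remainder 0, stop. gcd = 1 (last nonzero row H).
The gcd is 1, so 43 is invertible mod 117. The last nonzero row gives −18·117 + 49·43 = 1, so t = 49. So 43^(−1) ≡ 49 (mod 117). Verify: 43 · 49 = 2107 ≡ 1 (mod 117). ✓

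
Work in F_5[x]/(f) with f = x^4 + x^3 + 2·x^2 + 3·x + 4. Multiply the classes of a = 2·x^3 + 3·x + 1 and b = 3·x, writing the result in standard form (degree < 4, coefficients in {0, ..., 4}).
a · b ≡ 4·x^3 + 2·x^2 + 1 (mod f(x))

Multiply as integer polynomials: a · b = 6·x^4 + 9·x^2 + 3·x. Reducing coefficients mod 5: a · b ≡ x^4 + 4·x^2 + 3·x. Now divide by f(x) = x^4 + x^3 + 2·x^2 + 3·x + 4 in F_5[x], eliminating the leading term at each step:
  leading term x^4: subtract (1)·f(x) = x^4 + x^3 + 2·x^2 + 3·x + 4, leaving 4·x^3 + 2·x^2 + 1 (coefficients mod 5)
The degree is now < 4, so this is the remainder. Hence a · b ≡ 4·x^3 + 2·x^2 + 1 in F_5[x]/(f).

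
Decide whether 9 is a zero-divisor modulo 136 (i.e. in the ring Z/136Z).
NO

gcd(9, 136) = 1, so 9 is a unit in Z/136Z (it has a multiplicative inverse). A unit cannot be a zero-divisor: if 9·b ≡ 0 then multiplying both sides by 9^(−1) gives b ≡ 0. So 9 is not a zero-divisor.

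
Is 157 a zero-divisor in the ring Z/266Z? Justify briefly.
gcd(157, 266) = 1, so 157 is a unit in Z/266Z (it has a multiplicative inverse). A unit cannot be a zero-divisor: if 157·b ≡ 0 then multiplying both sides by 157^(−1) gives b ≡ 0. So 157 is not a zero-divisor.

Final answer: NO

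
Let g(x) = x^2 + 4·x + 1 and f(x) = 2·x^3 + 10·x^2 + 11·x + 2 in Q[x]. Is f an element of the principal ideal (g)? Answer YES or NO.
In Q[x] the ideal (g) consists of all multiples of g, so f ∈ (g) iff g | f, i.e. iff the remainder of f on division by g is 0. Divide f by g (g is monic, so eliminate the leading term of the running remainder at each step):
  leading term 2·x^3: subtract (2·x)·g(x) = 2·x^3 + 8·x^2 + 2·x, leaving 2·x^2 + 9·x + 2
  leading term 2·x^2: subtract (2)·g(x) = 2·x^2 + 8·x + 2, leaving x
The remainder r(x) = x ≠ 0 (and deg r < deg g), so g ∤ f, i.e. f ∉ (g).

Final answer: NO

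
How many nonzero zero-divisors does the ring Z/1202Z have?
Z/1202Z has 601 nonzero zero-divisors

In Z/1202Z each nonzero element is either a unit (gcd with 1202 is 1) or a zero-divisor (gcd > 1). The number of units is φ(1202): factorise 1202 = 2 · 601, so φ(1202) = (2 − 1) · (601 − 1) = 1 · 600 = 600. The nonzero elements number 1202 − 1 = 1201. Hence the nonzero zero-divisors number 1201 − 600 = 601.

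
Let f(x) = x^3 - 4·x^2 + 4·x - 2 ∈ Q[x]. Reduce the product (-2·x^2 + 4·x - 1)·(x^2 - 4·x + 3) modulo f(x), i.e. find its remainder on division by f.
First multiply in Q[x] without reducing: a · b = -2·x^4 + 12·x^3 - 23·x^2 + 16·x - 3. Now divide by f(x) = x^3 - 4·x^2 + 4·x - 2, eliminating the leading term at each step:
  leading term -2·x^4: subtract (-2·x)·f(x) = -2·x^4 + 8·x^3 - 8·x^2 + 4·x, leaving 4·x^3 - 15·x^2 + 12·x - 3
  leading term 4·x^3: subtract (4)·f(x) = 4·x^3 - 16·x^2 + 16·x - 8, leaving x^2 - 4·x + 5
The degree is now < 3, so this is the remainder. Hence a · b ≡ x^2 - 4·x + 5 in Q[x]/(f).

Final answer: a · b ≡ x^2 - 4·x + 5 (mod f(x))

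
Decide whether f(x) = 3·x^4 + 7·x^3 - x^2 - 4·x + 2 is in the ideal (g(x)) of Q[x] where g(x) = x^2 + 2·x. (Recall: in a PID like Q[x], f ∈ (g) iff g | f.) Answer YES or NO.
NO

In Q[x] the ideal (g) consists of all multiples of g, so f ∈ (g) iff g | f, i.e. iff the remainder of f on division by g is 0. Divide f by g (g is monic, so eliminate the leading term of the running remainder at each step):
  leading term 3·x^4: subtract (3·x^2)·g(x) = 3·x^4 + 6·x^3, leaving x^3 - x^2 - 4·x + 2
  leading term x^3: subtract (x)·g(x) = x^3 + 2·x^2, leaving -3·x^2 - 4·x + 2
  leading term -3·x^2: subtract (-3)·g(x) = -3·x^2 - 6·x, leaving 2·x + 2
The remainder r(x) = 2·x + 2 ≠ 0 (and deg r < deg g), so g ∤ f, i.e. f ∉ (g).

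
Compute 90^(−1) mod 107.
Apply the extended Euclidean algorithm to (107, 90), tracking rows (r, s, t) with s·107 + t·90 = r. Each division r_prev = q·r_cur + r_new produces the new row as (previous row) − q·(current row):
  row A: (107, 1, 0)   [1·107 + 0·90 = 107]
  row B: (90, 0, 1)   [0·107 + 1·90 = 90]
  107 = 1·90 + 17   → row C = row A − 1·row B = (17, 1, −1)   [check: 1·107 − 1·90 = 17]
  90 = 5·17 + 5   → row D = row B − 5·row C = (5, −5, 6)   [check: −5·107 + 6·90 = 5]
  17 = 3·5 + 2   → row E = row C − 3·row D = (2, 16, −19)   [check: 16·107 − 19·90 = 2]
  5 = 2·2 + 1   → row F = row D − 2·row E = (1, −37, 44)   [check: −37·107 + 44·90 = 1]
  2 = 2·1 + 0   → remainder 0, stop. gcd = 1 (last nonzero row F).
The gcd is 1, so 90 is invertible mod 107. The last nonzero row gives −37·107 + 44·90 = 1, so t = 44. So 90^(−1) ≡ 44 (mod 107). Verify: 90 · 44 = 3960 ≡ 1 (mod 107). ✓

Final answer: 90^(−1) ≡ 44 (mod 107)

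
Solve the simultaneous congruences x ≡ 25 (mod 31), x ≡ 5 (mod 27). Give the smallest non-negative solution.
x ≡ 707 (mod 837); the representative in [0, 837) is 707

The moduli 31, 27 are pairwise coprime, so by the CRT there is a unique solution mod 31·27 = 837.
Solve by successive substitution. Start with x ≡ 25 (mod 31).
  Combine with x ≡ 5 (mod 27): write x = 25 + 31·t and require 25 + 31·t ≡ 5 (mod 27), i.e. 31·t ≡ 5 − 25 ≡ 7 (mod 27). Since 31^(−1) ≡ 7 (mod 27) (31 ≡ 4 (mod 27)), t ≡ 7·7 ≡ 22 (mod 27). So x ≡ 25 + 31·22 = 707 (mod 837).
Unique solution in [0, 837): x = 707.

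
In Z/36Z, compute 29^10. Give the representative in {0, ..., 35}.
25

Use repeated squaring. Binary(10) = 1010. Walk through the bits of the exponent 10 left-to-right: at each bit after the leading one, square the running value, then multiply by 29 if the bit is 1 (always reducing mod 36):
  bit 1 = 1 (leading): start with 29.
  bit 2 = 0: square 29^2 = 841 ≡ 13 (mod 36).
  bit 3 = 1: square 13^2 = 169 ≡ 25; bit is 1, so multiply 25·29 = 725 ≡ 5 (mod 36).
  bit 4 = 0: square 5^2 = 25 (mod 36).
Final value: 29^10 ≡ 25 (mod 36).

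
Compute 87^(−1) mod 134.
87^(−1) ≡ 57 (mod 134)

Apply the extended Euclidean algorithm to (134, 87), tracking rows (r, s, t) with s·134 + t·87 = r. Each division r_prev = q·r_cur + r_new produces the new row as (previous row) − q·(current row):
  row A: (134, 1, 0)   [1·134 + 0·87 = 134]
  row B: (87, 0, 1)   [0·134 + 1·87 = 87]
  134 = 1·87 + 47   → row C = row A − 1·row B = (47, 1, −1)   [check: 1·134 − 1·87 = 47]
  87 = 1·47 + 40   → row D = row B − 1·row C = (40, −1, 2)   [check: −1·134 + 2·87 = 40]
  47 = 1·40 + 7   → row E = row C − 1·row D = (7, 2, −3)   [check: 2·134 − 3·87 = 7]
  40 = 5·7 + 5   → row F = row D − 5·row E = (5, −11, 17)   [check: −11·134 + 17·87 = 5]
  7 = 1·5 + 2   → row G = row E − 1·row F = (2, 13, −20)   [check: 13·134 − 20·87 = 2]
  5 = 2·2 + 1   → row H = row F − 2·row G = (1, −37, 57)   [check: −37·134 + 57·87 = 1]
  2 = 2·1 + 0   → remainder 0, stop. gcd = 1 (last nonzero row H).
The gcd is 1, so 87 is invertible mod 134. The last nonzero row gives −37·134 + 57·87 = 1, so t = 57. So 87^(−1) ≡ 57 (mod 134). Verify: 87 · 57 = 4959 ≡ 1 (mod 134). ✓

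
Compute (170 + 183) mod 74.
Reduce the summands first: 170 ≡ 22, 183 ≡ 35 (mod 74), so 170 + 183 ≡ 22 + 35 (mod 74). 22 + 35 = 57; 57 = 0·74 + 57, so (170 + 183) mod 74 = 57.

Final answer: 57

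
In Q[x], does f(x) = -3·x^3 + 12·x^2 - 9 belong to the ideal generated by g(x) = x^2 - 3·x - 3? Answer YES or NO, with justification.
In Q[x] the ideal (g) consists of all multiples of g, so f ∈ (g) iff g | f, i.e. iff the remainder of f on division by g is 0. Divide f by g (g is monic, so eliminate the leading term of the running remainder at each step):
  leading term -3·x^3: subtract (-3·x)·g(x) = -3·x^3 + 9·x^2 + 9·x, leaving 3·x^2 - 9·x - 9
  leading term 3·x^2: subtract (3)·g(x) = 3·x^2 - 9·x - 9, leaving 0
The remainder is 0, so f(x) = g(x) · h(x) with h(x) = 3 - 3·x. Hence g | f, i.e. f ∈ (g).

Final answer: YES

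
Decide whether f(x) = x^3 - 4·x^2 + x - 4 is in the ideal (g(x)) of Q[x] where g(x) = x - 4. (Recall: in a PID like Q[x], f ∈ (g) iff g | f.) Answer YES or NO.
YES

In Q[x] the ideal (g) consists of all multiples of g, so f ∈ (g) iff g | f, i.e. iff the remainder of f on division by g is 0. Divide f by g (g is monic, so eliminate the leading term of the running remainder at each step):
  leading term x^3: subtract (x^2)·g(x) = x^3 - 4·x^2, leaving x - 4
  leading term x: subtract (1)·g(x) = x - 4, leaving 0
The remainder is 0, so f(x) = g(x) · h(x) with h(x) = x^2 + 1. Hence g | f, i.e. f ∈ (g).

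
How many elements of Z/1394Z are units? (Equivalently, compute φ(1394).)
An element a ∈ Z/1394Z is a unit iff gcd(a, 1394) = 1, so the number of units is φ(1394). φ is multiplicative, with φ(p^e) = p^e − p^(e−1). Factorise 1394 = 2 · 17 · 41. Then
  φ(1394) = (2 − 1) · (17 − 1) · (41 − 1) = 1 · 16 · 40 = 640.

Final answer: Z/1394Z has φ(1394) = 640 units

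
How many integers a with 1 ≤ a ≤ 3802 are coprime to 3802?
The number of a ∈ {1, ..., 3802} with gcd(a, 3802) = 1 is by definition Euler's totient φ(3802). φ is multiplicative, with φ(p^e) = p^e − p^(e−1). Factorise 3802 = 2 · 1901. Then
  φ(3802) = (2 − 1) · (1901 − 1) = 1 · 1900 = 1900.
So there are 1900 such integers.

Final answer: 1900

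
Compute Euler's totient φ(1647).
φ(1647) = 1080

φ is multiplicative, with φ(p^e) = p^e − p^(e−1). Factorise 1647 = 3^3 · 61. Then
  φ(1647) = (3^3 − 3^2) · (61 − 1) = 18 · 60 = 1080.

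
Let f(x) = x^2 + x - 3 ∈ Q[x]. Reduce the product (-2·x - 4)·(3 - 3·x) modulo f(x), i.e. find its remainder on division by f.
a · b ≡ 6 (mod f(x))

First multiply in Q[x] without reducing: a · b = 6·x^2 + 6·x - 12. Now divide by f(x) = x^2 + x - 3, eliminating the leading term at each step:
  leading term 6·x^2: subtract (6)·f(x) = 6·x^2 + 6·x - 18, leaving 6
The degree is now < 2, so this is the remainder. Hence a · b ≡ 6 in Q[x]/(f).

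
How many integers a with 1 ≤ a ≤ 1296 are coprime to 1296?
432

The number of a ∈ {1, ..., 1296} with gcd(a, 1296) = 1 is by definition Euler's totient φ(1296). φ is multiplicative, with φ(p^e) = p^e − p^(e−1). Factorise 1296 = 2^4 · 3^4. Then
  φ(1296) = (2^4 − 2^3) · (3^4 − 3^3) = 8 · 54 = 432.
So there are 432 such integers.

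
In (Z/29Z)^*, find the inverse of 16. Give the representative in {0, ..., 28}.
Apply the extended Euclidean algorithm to (29, 16), tracking rows (r, s, t) with s·29 + t·16 = r. Each division r_prev = q·r_cur + r_new produces the new row as (previous row) − q·(current row):
  row A: (29, 1, 0)   [1·29 + 0·16 = 29]
  row B: (16, 0, 1)   [0·29 + 1·16 = 16]
  29 = 1·16 + 13   → row C = row A − 1·row B = (13, 1, −1)   [check: 1·29 − 1·16 = 13]
  16 = 1·13 + 3   → row D = row B − 1·row C = (3, −1, 2)   [check: −1·29 + 2·16 = 3]
  13 = 4·3 + 1   → row E = row C − 4·row D = (1, 5, −9)   [check: 5·29 − 9·16 = 1]
  3 = 3·1 + 0   → remainder 0, stop. gcd = 1 (last nonzero row E).
The gcd is 1, so 16 is invertible mod 29. The last nonzero row gives 5·29 − 9·16 = 1, so t = −9. So 16^(−1) ≡ −9 ≡ 20 (mod 29). Verify: 16 · 20 = 320 ≡ 1 (mod 29). ✓

Final answer: 16^(−1) ≡ 20 (mod 29)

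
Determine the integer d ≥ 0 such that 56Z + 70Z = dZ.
(56, 70) = (14); d = 14

In the PID Z, (a, b) is generated by gcd(a, b). Compute gcd(70, 56) with the extended Euclidean algorithm, tracking rows (r, s, t) with s·70 + t·56 = r:
  row A: (70, 1, 0)   [1·70 + 0·56 = 70]
  row B: (56, 0, 1)   [0·70 + 1·56 = 56]
  70 = 1·56 + 14   → row C = row A − 1·row B = (14, 1, −1)   [check: 1·70 − 1·56 = 14]
  56 = 4·14 + 0   → remainder 0, stop. gcd = 14 (last nonzero row C).
So gcd(56, 70) = 14, with Bézout identity 1·70 − 1·56 = 14. Containment (⊇): the Bézout identity exhibits 14 as an element of (56, 70), giving (14) ⊆ (56, 70). Containment (⊆): since 14 | 56 and 14 | 70 (56 = 14·4, 70 = 14·5), every Z-linear combination of 56 and 70 is divisible by 14, so (56, 70) ⊆ (14). Therefore (56, 70) = (14), d = 14.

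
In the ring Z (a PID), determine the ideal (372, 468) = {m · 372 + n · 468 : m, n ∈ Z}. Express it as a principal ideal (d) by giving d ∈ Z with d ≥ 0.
In the PID Z, (a, b) is generated by gcd(a, b). Compute gcd(468, 372) with the extended Euclidean algorithm, tracking rows (r, s, t) with s·468 + t·372 = r:
  row A: (468, 1, 0)   [1·468 + 0·372 = 468]
  row B: (372, 0, 1)   [0·468 + 1·372 = 372]
  468 = 1·372 + 96   → row C = row A − 1·row B = (96, 1, −1)   [check: 1·468 − 1·372 = 96]
  372 = 3·96 + 84   → row D = row B − 3·row C = (84, −3, 4)   [check: −3·468 + 4·372 = 84]
  96 = 1·84 + 12   → row E = row C − 1·row D = (12, 4, −5)   [check: 4·468 − 5·372 = 12]
  84 = 7·12 + 0   → remainder 0, stop. gcd = 12 (last nonzero row E).
So gcd(372, 468) = 12, with Bézout identity 4·468 − 5·372 = 12. Containment (⊇): the Bézout identity exhibits 12 as an element of (372, 468), giving (12) ⊆ (372, 468). Containment (⊆): since 12 | 372 and 12 | 468 (372 = 12·31, 468 = 12·39), every Z-linear combination of 372 and 468 is divisible by 12, so (372, 468) ⊆ (12). Therefore (372, 468) = (12), d = 12.

Final answer: (372, 468) = (12); d = 12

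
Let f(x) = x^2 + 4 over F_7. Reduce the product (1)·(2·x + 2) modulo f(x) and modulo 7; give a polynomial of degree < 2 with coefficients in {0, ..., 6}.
Multiply as integer polynomials: a · b = 2·x + 2. Reducing coefficients mod 7: a · b ≡ 2·x + 2. This already has degree < 2, so no reduction by f is needed. Hence a · b ≡ 2·x + 2 in F_7[x]/(f).

Final answer: a · b ≡ 2·x + 2 (mod f(x))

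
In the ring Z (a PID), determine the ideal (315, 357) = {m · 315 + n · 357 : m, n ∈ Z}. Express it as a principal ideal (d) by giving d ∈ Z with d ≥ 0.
In the PID Z, (a, b) is generated by gcd(a, b). Compute gcd(357, 315) with the extended Euclidean algorithm, tracking rows (r, s, t) with s·357 + t·315 = r:
  row A: (357, 1, 0)   [1·357 + 0·315 = 357]
  row B: (315, 0, 1)   [0·357 + 1·315 = 315]
  357 = 1·315 + 42   → row C = row A − 1·row B = (42, 1, −1)   [check: 1·357 − 1·315 = 42]
  315 = 7·42 + 21   → row D = row B − 7·row C = (21, −7, 8)   [check: −7·357 + 8·315 = 21]
  42 = 2·21 + 0   → remainder 0, stop. gcd = 21 (last nonzero row D).
So gcd(315, 357) = 21, with Bézout identity −7·357 + 8·315 = 21. Containment (⊇): the Bézout identity exhibits 21 as an element of (315, 357), giving (21) ⊆ (315, 357). Containment (⊆): since 21 | 315 and 21 | 357 (315 = 21·15, 357 = 21·17), every Z-linear combination of 315 and 357 is divisible by 21, so (315, 357) ⊆ (21). Therefore (315, 357) = (21), d = 21.

Final answer: (315, 357) = (21); d = 21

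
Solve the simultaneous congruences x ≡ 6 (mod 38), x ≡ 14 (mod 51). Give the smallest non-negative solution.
The moduli 38, 51 are pairwise coprime, so by the CRT there is a unique solution mod 38·51 = 1938.
Solve by successive substitution. Start with x ≡ 6 (mod 38).
  Combine with x ≡ 14 (mod 51): write x = 6 + 38·t and require 6 + 38·t ≡ 14 (mod 51), i.e. 38·t ≡ 14 − 6 ≡ 8 (mod 51). Since 38^(−1) ≡ 47 (mod 51), t ≡ 47·8 ≡ 19 (mod 51). So x ≡ 6 + 38·19 = 728 (mod 1938).
Unique solution in [0, 1938): x = 728.

Final answer: x ≡ 728 (mod 1938); the representative in [0, 1938) is 728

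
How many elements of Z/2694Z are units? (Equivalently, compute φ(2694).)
Z/2694Z has φ(2694) = 896 units

An element a ∈ Z/2694Z is a unit iff gcd(a, 2694) = 1, so the number of units is φ(2694). φ is multiplicative, with φ(p^e) = p^e − p^(e−1). Factorise 2694 = 2 · 3 · 449. Then
  φ(2694) = (2 − 1) · (3 − 1) · (449 − 1) = 1 · 2 · 448 = 896.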